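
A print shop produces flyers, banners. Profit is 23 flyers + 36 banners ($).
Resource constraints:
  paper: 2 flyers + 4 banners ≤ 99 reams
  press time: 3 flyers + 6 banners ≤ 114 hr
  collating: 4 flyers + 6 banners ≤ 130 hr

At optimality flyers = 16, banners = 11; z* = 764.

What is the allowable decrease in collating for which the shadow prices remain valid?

16

Binding constraints: press time, collating. The basis is B = [[3,6],[4,6]] with det -6.
Per unit decrease in collating, x* moves by d = (-1, 0.5).
The basis stays optimal until flyers reaches 0; allowable decrease = 16 hr.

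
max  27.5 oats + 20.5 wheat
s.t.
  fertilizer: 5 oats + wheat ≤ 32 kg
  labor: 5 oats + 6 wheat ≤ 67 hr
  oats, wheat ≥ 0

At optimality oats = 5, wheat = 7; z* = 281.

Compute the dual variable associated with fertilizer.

2.5

Both fertilizer and labor are binding at x*.
The binding rows give the dual system: 5·y_fertilizer + 5·y_labor = 27.5 and 1·y_fertilizer + 6·y_labor = 20.5.
Solving: y_fertilizer = 2.5, y_labor = 3.
Shadow price of fertilizer = 2.5.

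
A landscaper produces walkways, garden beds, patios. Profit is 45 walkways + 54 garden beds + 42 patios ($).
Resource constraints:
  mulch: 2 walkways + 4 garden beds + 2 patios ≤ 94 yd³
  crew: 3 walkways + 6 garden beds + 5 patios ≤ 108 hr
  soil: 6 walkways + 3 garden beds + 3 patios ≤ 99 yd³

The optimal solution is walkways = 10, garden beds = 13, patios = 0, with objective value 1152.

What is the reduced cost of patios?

Check each constraint at x*: mulch 72/94 (slack 22); crew 108/108 (tight); soil 99/99 (tight).
Since mulch is not tight, its dual is 0.
From A_Bᵀ y = c: 3·y_crew + 6·y_soil = 45; 6·y_crew + 3·y_soil = 54.
Solving: y_crew = 7, y_soil = 4.
Reduced cost of patios: c₃ − yᵀa₃ = 42 − (7·5 + 4·3) = 42 − 47 = -5.

-5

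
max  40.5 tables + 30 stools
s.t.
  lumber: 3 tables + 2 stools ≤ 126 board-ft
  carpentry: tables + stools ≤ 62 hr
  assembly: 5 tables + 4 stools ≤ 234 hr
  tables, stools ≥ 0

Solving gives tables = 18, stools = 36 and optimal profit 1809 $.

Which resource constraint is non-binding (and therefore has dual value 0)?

lumber: 126/126 (binding)
carpentry: 54/62 (slack 8)
assembly: 234/234 (binding)
By complementary slackness, a constraint with positive slack has shadow price 0 → carpentry.

carpentry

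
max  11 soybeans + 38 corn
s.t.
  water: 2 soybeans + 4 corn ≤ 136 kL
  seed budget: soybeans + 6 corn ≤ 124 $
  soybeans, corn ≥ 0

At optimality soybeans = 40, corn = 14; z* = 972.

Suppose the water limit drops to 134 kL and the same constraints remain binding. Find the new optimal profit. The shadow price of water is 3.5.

965

Δb = -2, so new z* = 972 + (3.5)·(-2) = 972 − 7 = 965.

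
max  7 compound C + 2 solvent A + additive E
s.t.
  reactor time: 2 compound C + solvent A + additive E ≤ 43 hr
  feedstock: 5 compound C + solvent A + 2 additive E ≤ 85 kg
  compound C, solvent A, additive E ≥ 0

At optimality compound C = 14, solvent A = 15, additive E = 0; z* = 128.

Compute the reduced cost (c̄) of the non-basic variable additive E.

-2

At the optimum: reactor time uses 43 of 43 (binding); feedstock uses 85 of 85 (binding).
From A_Bᵀ y = c: 2·y_reactor time + 5·y_feedstock = 7; 1·y_reactor time + 1·y_feedstock = 2.
Solving: y_reactor time = 1, y_feedstock = 1.
Reduced cost of additive E: c₃ − yᵀa₃ = 1 − (1·1 + 1·2) = 1 − 3 = -2.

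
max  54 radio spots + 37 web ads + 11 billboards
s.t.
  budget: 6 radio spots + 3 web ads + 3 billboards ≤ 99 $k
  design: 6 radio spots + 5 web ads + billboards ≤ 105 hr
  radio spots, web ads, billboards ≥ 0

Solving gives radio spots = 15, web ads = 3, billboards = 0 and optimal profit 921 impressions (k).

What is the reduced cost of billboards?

-6

Check each constraint at x*: budget 99/99 (tight); design 105/105 (tight).
Dual feasibility on the basic columns requires 6·y_budget + 6·y_design = 54, 3·y_budget + 5·y_design = 37.
Solving: y_budget = 4, y_design = 5.
Reduced cost of billboards: c₃ − yᵀa₃ = 11 − (4·3 + 5·1) = 11 − 17 = -6.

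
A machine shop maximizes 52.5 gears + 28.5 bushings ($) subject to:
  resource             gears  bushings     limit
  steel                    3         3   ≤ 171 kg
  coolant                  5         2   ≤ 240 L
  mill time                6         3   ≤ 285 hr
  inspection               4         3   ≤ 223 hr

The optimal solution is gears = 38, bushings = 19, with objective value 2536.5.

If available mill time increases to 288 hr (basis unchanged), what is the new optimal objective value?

Binding: steel and mill time. Non-binding: coolant (12 unused), inspection (14 unused).
By complementary slackness, y = 0 for the non-binding constraints.
From A_Bᵀ y = c: 3·y_steel + 6·y_mill time = 52.5; 3·y_steel + 3·y_mill time = 28.5.
This yields shadow prices y_steel = 1.5, y_mill time = 8.
Δz = y_mill time·Δb = 8 × (3) = 24, so new z* = 2536.5 + 24 = 2560.5.

2560.5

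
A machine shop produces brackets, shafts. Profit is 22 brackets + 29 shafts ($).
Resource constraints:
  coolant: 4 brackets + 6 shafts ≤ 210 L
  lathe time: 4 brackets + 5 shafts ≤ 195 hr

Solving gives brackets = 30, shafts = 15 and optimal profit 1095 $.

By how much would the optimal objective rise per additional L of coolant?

Both coolant and lathe time are binding at x*.
The binding rows give the dual system: 4·y_coolant + 4·y_lathe time = 22 and 6·y_coolant + 5·y_lathe time = 29.
This yields shadow prices y_coolant = 1.5, y_lathe time = 4.
Shadow price of coolant = 1.5.

1.5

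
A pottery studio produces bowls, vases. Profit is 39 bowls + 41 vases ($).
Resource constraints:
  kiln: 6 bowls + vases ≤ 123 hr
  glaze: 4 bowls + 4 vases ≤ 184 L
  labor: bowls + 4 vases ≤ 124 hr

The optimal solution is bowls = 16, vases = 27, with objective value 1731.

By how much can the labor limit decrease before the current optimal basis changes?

103.5

Binding constraints: kiln, labor. The basis is B = [[6,1],[1,4]] with det 23.
Per unit decrease in labor, x* moves by d = (0.0435, -0.2609).
The basis stays optimal until vases reaches 0; allowable decrease = 103.5 hr.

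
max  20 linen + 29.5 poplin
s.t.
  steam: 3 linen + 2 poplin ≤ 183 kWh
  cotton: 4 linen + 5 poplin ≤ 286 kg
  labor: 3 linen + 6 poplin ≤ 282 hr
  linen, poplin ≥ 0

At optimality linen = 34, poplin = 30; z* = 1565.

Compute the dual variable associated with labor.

At the optimum: steam uses 162 of 183 (slack = 21); cotton uses 286 of 286 (binding); labor uses 282 of 282 (binding).
By complementary slackness, y = 0 for the non-binding constraint.
Dual feasibility on the basic columns requires 4·y_cotton + 3·y_labor = 20, 5·y_cotton + 6·y_labor = 29.5.
→ y_cotton = 3.5 and y_labor = 2.
Shadow price of labor = 2.

2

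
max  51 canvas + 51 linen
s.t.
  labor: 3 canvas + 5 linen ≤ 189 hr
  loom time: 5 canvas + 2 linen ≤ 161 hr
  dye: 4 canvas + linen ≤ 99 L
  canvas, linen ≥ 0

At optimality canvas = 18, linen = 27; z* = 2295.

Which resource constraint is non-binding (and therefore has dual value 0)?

loom time

labor: 189/189 (binding)
loom time: 144/161 (slack 17)
dye: 99/99 (binding)
By complementary slackness, a constraint with positive slack has shadow price 0 → loom time.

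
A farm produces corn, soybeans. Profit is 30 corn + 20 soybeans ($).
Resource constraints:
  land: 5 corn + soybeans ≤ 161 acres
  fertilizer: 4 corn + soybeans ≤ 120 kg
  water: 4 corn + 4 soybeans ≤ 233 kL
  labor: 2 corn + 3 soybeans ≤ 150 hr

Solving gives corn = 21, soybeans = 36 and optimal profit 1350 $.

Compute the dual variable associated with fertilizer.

Binding: fertilizer and labor. Non-binding: land (20 unused), water (5 unused).
Slack constraints have shadow price 0 (complementary slackness).
The binding rows give the dual system: 4·y_fertilizer + 2·y_labor = 30 and 1·y_fertilizer + 3·y_labor = 20.
This yields shadow prices y_fertilizer = 5, y_labor = 5.
Shadow price of fertilizer = 5.

5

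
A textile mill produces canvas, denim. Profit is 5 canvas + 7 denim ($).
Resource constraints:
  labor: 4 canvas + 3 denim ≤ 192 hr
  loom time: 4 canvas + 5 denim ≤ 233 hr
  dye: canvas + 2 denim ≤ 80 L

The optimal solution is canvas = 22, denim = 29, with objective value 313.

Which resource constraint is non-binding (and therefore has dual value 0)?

labor

labor: 175/192 (slack 17)
loom time: 233/233 (binding)
dye: 80/80 (binding)
By complementary slackness, a constraint with positive slack has shadow price 0 → labor.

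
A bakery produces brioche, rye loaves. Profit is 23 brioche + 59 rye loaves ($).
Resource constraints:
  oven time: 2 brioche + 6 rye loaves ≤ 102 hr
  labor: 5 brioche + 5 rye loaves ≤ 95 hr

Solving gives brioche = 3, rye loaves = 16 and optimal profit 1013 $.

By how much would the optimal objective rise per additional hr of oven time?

At the optimum: oven time uses 102 of 102 (binding); labor uses 95 of 95 (binding).
From A_Bᵀ y = c: 2·y_oven time + 5·y_labor = 23; 6·y_oven time + 5·y_labor = 59.
This yields shadow prices y_oven time = 9, y_labor = 1.
Shadow price of oven time = 9.

9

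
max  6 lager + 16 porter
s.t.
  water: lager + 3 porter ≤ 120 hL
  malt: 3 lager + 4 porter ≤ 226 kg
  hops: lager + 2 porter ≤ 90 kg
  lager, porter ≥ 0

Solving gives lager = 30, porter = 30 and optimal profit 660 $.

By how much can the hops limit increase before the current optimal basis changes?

Binding constraints: water, hops. The basis is B = [[1,3],[1,2]] with det -1.
Per unit increase in hops, x* moves by d = (3, -1).
The basis stays optimal until malt becomes binding; allowable increase = 3.2 kg.

3.2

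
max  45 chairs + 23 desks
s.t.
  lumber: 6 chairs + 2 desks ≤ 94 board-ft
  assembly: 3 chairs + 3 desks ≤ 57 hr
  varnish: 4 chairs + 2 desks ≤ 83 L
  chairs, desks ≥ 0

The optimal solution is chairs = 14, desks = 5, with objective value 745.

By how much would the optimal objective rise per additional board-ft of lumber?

5.5

Check each constraint at x*: lumber 94/94 (tight); assembly 57/57 (tight); varnish 66/83 (slack 17).
By complementary slackness, y = 0 for the non-binding constraint.
Dual feasibility on the basic columns requires 6·y_lumber + 3·y_assembly = 45, 2·y_lumber + 3·y_assembly = 23.
This yields shadow prices y_lumber = 5.5, y_assembly = 4.
Shadow price of lumber = 5.5.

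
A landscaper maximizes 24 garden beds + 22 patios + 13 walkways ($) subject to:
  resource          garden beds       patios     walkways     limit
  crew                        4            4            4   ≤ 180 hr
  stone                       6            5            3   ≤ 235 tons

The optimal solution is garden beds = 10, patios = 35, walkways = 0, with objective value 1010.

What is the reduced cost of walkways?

-5

Both crew and stone are binding at x*.
From A_Bᵀ y = c: 4·y_crew + 6·y_stone = 24; 4·y_crew + 5·y_stone = 22.
→ y_crew = 3 and y_stone = 2.
Reduced cost of walkways: c₃ − yᵀa₃ = 13 − (3·4 + 2·3) = 13 − 18 = -5.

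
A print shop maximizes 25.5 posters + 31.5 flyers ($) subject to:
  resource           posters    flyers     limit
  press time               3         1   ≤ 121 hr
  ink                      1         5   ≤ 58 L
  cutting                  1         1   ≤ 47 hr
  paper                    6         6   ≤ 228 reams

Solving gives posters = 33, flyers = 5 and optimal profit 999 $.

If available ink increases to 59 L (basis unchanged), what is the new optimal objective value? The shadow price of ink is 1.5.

1000.5

Δb = 1, so new z* = 999 + (1.5)·(1) = 999 + 1.5 = 1000.5.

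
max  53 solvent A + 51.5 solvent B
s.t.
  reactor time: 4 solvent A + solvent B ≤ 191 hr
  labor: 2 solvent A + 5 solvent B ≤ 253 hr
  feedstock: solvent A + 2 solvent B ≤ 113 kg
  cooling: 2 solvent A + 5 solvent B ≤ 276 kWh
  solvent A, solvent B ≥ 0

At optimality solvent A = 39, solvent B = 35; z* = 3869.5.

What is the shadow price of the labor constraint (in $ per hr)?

Check each constraint at x*: reactor time 191/191 (tight); labor 253/253 (tight); feedstock 109/113 (slack 4); cooling 253/276 (slack 23).
Since feedstock, cooling are not tight, their duals are 0.
Dual feasibility on the basic columns requires 4·y_reactor time + 2·y_labor = 53, 1·y_reactor time + 5·y_labor = 51.5.
This yields shadow prices y_reactor time = 9, y_labor = 8.5.
Shadow price of labor = 8.5.

8.5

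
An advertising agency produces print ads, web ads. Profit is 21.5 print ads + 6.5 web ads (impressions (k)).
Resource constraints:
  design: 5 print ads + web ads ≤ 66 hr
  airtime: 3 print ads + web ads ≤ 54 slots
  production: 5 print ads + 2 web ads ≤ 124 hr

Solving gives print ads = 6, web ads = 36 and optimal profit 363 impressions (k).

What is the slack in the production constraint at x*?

22

production used = 5·6 + 2·36 = 102; slack = 124 − 102 = 22.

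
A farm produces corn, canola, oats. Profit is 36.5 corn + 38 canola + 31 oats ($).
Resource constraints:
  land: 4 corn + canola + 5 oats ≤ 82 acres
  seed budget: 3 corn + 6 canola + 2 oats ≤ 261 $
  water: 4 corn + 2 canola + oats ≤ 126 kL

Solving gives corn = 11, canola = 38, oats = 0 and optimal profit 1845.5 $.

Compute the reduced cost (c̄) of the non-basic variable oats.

Check each constraint at x*: land 82/82 (tight); seed budget 261/261 (tight); water 120/126 (slack 6).
Since water is not tight, its dual is 0.
From A_Bᵀ y = c: 4·y_land + 3·y_seed budget = 36.5; 1·y_land + 6·y_seed budget = 38.
→ y_land = 5 and y_seed budget = 5.5.
Reduced cost of oats: c₃ − yᵀa₃ = 31 − (5·5 + 5.5·2) = 31 − 36 = -5.

-5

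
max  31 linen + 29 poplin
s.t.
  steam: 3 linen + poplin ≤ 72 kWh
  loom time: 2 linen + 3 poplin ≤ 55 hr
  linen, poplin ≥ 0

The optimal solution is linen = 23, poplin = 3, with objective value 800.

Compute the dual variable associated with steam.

Both steam and loom time are binding at x*.
The binding rows give the dual system: 3·y_steam + 2·y_loom time = 31 and 1·y_steam + 3·y_loom time = 29.
This yields shadow prices y_steam = 5, y_loom time = 8.
Shadow price of steam = 5.

5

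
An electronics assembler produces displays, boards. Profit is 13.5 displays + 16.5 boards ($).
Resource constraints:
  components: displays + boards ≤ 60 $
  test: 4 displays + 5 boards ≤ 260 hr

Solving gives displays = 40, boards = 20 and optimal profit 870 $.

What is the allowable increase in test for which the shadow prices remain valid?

Binding constraints: components, test. The basis is B = [[1,1],[4,5]] with det 1.
Per unit increase in test, x* moves by d = (-1, 1).
The basis stays optimal until displays reaches 0; allowable increase = 40 hr.

40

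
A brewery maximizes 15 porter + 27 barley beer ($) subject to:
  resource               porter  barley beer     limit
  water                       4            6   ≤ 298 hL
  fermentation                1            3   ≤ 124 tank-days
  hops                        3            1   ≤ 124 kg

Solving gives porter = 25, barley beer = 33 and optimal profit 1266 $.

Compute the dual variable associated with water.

3

At the optimum: water uses 298 of 298 (binding); fermentation uses 124 of 124 (binding); hops uses 108 of 124 (slack = 16).
Since hops is not tight, its dual is 0.
Dual feasibility on the basic columns requires 4·y_water + 1·y_fermentation = 15, 6·y_water + 3·y_fermentation = 27.
This yields shadow prices y_water = 3, y_fermentation = 3.
Shadow price of water = 3.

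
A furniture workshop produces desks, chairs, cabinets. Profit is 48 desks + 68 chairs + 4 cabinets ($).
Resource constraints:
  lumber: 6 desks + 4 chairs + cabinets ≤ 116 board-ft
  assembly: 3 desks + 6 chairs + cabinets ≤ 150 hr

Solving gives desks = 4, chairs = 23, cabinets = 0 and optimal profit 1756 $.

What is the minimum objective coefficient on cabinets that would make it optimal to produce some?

12.5

At the optimum: lumber uses 116 of 116 (binding); assembly uses 150 of 150 (binding).
From A_Bᵀ y = c: 6·y_lumber + 3·y_assembly = 48; 4·y_lumber + 6·y_assembly = 68.
This yields shadow prices y_lumber = 3.5, y_assembly = 9.
cabinets enters the basis when its profit ≥ yᵀa₃ = 3.5·1 + 9·1 = 12.5.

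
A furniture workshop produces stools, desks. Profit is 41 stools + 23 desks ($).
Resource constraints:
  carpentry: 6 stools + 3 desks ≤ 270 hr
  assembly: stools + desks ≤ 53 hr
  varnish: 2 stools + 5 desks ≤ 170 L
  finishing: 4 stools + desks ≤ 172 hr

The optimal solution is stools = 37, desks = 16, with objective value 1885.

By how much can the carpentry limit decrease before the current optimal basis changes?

Binding constraints: carpentry, assembly. The basis is B = [[6,3],[1,1]] with det 3.
Per unit decrease in carpentry, x* moves by d = (-0.3333, 0.3333).
The basis stays optimal until varnish becomes binding; allowable decrease = 16 hr.

16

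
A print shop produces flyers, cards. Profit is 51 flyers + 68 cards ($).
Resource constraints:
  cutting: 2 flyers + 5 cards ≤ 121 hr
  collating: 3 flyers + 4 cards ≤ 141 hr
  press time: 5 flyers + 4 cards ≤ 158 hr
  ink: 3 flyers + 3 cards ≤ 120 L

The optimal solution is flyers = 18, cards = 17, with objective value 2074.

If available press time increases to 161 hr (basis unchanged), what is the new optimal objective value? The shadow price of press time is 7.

Δb = 3, so new z* = 2074 + (7)·(3) = 2074 + 21 = 2095.

2095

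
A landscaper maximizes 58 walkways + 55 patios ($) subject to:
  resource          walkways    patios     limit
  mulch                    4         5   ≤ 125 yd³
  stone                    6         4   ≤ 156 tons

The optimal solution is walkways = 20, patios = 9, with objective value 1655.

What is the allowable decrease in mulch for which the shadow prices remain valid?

Binding constraints: mulch, stone. The basis is B = [[4,5],[6,4]] with det -14.
Per unit decrease in mulch, x* moves by d = (0.2857, -0.4286).
The basis stays optimal until patios reaches 0; allowable decrease = 21 yd³.

21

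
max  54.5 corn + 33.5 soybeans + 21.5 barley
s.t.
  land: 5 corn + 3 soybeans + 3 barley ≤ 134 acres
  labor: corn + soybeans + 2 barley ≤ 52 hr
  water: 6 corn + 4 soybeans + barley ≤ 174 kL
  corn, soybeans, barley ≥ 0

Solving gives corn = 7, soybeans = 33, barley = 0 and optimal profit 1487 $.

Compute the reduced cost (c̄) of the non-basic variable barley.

Check each constraint at x*: land 134/134 (tight); labor 40/52 (slack 12); water 174/174 (tight).
By complementary slackness, y = 0 for the non-binding constraint.
Dual feasibility on the basic columns requires 5·y_land + 6·y_water = 54.5, 3·y_land + 4·y_water = 33.5.
This yields shadow prices y_land = 8.5, y_water = 2.
Reduced cost of barley: c₃ − yᵀa₃ = 21.5 − (8.5·3 + 2·1) = 21.5 − 27.5 = -6.

-6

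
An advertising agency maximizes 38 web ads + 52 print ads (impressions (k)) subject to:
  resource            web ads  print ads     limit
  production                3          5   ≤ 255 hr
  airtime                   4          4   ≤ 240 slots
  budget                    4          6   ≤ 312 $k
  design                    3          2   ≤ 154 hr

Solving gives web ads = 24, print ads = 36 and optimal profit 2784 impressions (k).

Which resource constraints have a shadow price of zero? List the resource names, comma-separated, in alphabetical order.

design, production

production: 252/255 (slack 3)
airtime: 240/240 (binding)
budget: 312/312 (binding)
design: 144/154 (slack 10)
By complementary slackness, a constraint with positive slack has shadow price 0 → design, production.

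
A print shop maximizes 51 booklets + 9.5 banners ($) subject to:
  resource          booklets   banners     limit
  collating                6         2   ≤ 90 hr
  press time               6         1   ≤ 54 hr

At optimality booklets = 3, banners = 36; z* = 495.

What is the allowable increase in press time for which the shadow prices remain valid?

Binding constraints: collating, press time. The basis is B = [[6,2],[6,1]] with det -6.
Per unit increase in press time, x* moves by d = (0.3333, -1).
The basis stays optimal until banners reaches 0; allowable increase = 36 hr.

36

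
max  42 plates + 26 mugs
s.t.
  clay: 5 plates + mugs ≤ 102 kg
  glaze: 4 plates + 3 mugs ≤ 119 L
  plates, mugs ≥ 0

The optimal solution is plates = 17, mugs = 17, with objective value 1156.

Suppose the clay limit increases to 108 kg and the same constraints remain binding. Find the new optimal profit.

Both clay and glaze are binding at x*.
The binding rows give the dual system: 5·y_clay + 4·y_glaze = 42 and 1·y_clay + 3·y_glaze = 26.
Solving: y_clay = 2, y_glaze = 8.
Δz = y_clay·Δb = 2 × (6) = 12, so new z* = 1156 + 12 = 1168.

1168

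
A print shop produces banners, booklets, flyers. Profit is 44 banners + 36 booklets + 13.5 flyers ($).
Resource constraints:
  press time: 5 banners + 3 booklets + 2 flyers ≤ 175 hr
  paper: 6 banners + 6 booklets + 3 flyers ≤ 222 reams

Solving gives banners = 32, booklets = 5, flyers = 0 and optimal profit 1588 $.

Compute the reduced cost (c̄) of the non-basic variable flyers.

At the optimum: press time uses 175 of 175 (binding); paper uses 222 of 222 (binding).
Dual feasibility on the basic columns requires 5·y_press time + 6·y_paper = 44, 3·y_press time + 6·y_paper = 36.
→ y_press time = 4 and y_paper = 4.
Reduced cost of flyers: c₃ − yᵀa₃ = 13.5 − (4·2 + 4·3) = 13.5 − 20 = -6.5.

-6.5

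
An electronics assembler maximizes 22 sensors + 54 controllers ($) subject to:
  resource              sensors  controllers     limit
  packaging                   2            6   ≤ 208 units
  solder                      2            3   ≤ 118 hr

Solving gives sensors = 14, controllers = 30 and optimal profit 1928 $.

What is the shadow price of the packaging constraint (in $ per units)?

At the optimum: packaging uses 208 of 208 (binding); solder uses 118 of 118 (binding).
Dual feasibility on the basic columns requires 2·y_packaging + 2·y_solder = 22, 6·y_packaging + 3·y_solder = 54.
Solving: y_packaging = 7, y_solder = 4.
Shadow price of packaging = 7.

7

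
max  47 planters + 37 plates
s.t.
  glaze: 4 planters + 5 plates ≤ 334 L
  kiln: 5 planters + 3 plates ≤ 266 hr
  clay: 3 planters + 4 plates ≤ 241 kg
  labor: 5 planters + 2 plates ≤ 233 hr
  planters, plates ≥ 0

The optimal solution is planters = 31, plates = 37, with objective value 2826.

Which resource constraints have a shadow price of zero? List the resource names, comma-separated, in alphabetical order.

glaze: 309/334 (slack 25)
kiln: 266/266 (binding)
clay: 241/241 (binding)
labor: 229/233 (slack 4)
By complementary slackness, a constraint with positive slack has shadow price 0 → glaze, labor.

glaze, labor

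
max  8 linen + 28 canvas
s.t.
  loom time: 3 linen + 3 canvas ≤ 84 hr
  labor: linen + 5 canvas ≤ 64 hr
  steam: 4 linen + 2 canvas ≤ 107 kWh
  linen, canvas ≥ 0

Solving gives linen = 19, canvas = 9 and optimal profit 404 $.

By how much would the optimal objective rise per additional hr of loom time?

Binding: loom time and labor. Non-binding: steam (13 unused).
By complementary slackness, y = 0 for the non-binding constraint.
From A_Bᵀ y = c: 3·y_loom time + 1·y_labor = 8; 3·y_loom time + 5·y_labor = 28.
Solving: y_loom time = 1, y_labor = 5.
Shadow price of loom time = 1.

1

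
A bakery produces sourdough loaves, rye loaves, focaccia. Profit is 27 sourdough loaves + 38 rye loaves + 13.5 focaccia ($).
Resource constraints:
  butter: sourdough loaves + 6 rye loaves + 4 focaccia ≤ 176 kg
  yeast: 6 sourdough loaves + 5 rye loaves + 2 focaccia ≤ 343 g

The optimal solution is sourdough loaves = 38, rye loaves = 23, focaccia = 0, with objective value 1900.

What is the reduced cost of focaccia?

Both butter and yeast are binding at x*.
The binding rows give the dual system: 1·y_butter + 6·y_yeast = 27 and 6·y_butter + 5·y_yeast = 38.
This yields shadow prices y_butter = 3, y_yeast = 4.
Reduced cost of focaccia: c₃ − yᵀa₃ = 13.5 − (3·4 + 4·2) = 13.5 − 20 = -6.5.

-6.5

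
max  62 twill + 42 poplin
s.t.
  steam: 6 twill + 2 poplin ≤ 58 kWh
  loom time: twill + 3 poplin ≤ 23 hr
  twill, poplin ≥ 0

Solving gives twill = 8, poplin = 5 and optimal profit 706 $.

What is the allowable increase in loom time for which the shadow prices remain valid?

Binding constraints: steam, loom time. The basis is B = [[6,2],[1,3]] with det 16.
Per unit increase in loom time, x* moves by d = (-0.125, 0.375).
The basis stays optimal until twill reaches 0; allowable increase = 64 hr.

64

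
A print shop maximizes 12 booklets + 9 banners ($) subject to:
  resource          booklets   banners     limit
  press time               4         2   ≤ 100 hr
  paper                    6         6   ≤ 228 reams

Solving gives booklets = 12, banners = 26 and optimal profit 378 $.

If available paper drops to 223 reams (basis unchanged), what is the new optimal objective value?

373

At the optimum: press time uses 100 of 100 (binding); paper uses 228 of 228 (binding).
Dual feasibility on the basic columns requires 4·y_press time + 6·y_paper = 12, 2·y_press time + 6·y_paper = 9.
Solving: y_press time = 1.5, y_paper = 1.
Δz = y_paper·Δb = 1 × (-5) = -5, so new z* = 378 − 5 = 373.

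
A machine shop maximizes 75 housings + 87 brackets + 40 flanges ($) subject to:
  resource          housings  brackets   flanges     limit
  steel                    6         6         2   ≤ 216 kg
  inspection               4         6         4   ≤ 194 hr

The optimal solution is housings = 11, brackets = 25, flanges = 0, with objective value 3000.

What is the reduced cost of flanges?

Both steel and inspection are binding at x*.
From A_Bᵀ y = c: 6·y_steel + 4·y_inspection = 75; 6·y_steel + 6·y_inspection = 87.
Solving: y_steel = 8.5, y_inspection = 6.
Reduced cost of flanges: c₃ − yᵀa₃ = 40 − (8.5·2 + 6·4) = 40 − 41 = -1.

-1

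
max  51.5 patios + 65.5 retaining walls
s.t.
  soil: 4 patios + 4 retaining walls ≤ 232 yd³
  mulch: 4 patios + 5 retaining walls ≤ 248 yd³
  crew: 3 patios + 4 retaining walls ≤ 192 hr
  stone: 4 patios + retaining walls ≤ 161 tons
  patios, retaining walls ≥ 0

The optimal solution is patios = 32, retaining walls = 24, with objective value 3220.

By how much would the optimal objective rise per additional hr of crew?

At the optimum: soil uses 224 of 232 (slack = 8); mulch uses 248 of 248 (binding); crew uses 192 of 192 (binding); stone uses 152 of 161 (slack = 9).
Since soil, stone are not tight, their duals are 0.
From A_Bᵀ y = c: 4·y_mulch + 3·y_crew = 51.5; 5·y_mulch + 4·y_crew = 65.5.
This yields shadow prices y_mulch = 9.5, y_crew = 4.5.
Shadow price of crew = 4.5.

4.5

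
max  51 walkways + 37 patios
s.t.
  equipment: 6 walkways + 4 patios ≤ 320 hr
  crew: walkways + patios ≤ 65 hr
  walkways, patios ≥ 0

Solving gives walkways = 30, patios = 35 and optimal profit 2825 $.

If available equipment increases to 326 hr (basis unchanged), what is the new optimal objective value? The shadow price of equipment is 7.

2867

Δb = 6, so new z* = 2825 + (7)·(6) = 2825 + 42 = 2867.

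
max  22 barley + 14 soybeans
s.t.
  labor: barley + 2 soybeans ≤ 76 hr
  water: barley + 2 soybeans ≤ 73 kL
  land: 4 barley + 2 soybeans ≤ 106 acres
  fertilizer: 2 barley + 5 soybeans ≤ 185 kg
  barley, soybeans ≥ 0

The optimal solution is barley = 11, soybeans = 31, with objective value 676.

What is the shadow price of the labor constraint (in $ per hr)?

Binding: water and land. Non-binding: labor (3 unused), fertilizer (8 unused).
By complementary slackness, y = 0 for the non-binding constraints.
From A_Bᵀ y = c: 1·y_water + 4·y_land = 22; 2·y_water + 2·y_land = 14.
This yields shadow prices y_water = 2, y_land = 5.
Shadow price of labor = 0.

0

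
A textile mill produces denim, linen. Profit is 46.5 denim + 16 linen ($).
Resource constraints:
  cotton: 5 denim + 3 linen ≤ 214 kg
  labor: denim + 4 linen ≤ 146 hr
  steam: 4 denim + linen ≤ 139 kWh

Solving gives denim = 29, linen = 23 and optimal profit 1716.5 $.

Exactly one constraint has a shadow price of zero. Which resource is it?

cotton: 214/214 (binding)
labor: 121/146 (slack 25)
steam: 139/139 (binding)
By complementary slackness, a constraint with positive slack has shadow price 0 → labor.

labor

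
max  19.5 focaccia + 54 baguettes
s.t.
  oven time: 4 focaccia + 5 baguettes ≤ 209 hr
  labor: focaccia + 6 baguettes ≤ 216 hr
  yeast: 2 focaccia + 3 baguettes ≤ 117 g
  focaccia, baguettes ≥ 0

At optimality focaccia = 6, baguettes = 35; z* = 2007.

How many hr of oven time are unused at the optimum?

10

oven time used = 4·6 + 5·35 = 199; slack = 209 − 199 = 10.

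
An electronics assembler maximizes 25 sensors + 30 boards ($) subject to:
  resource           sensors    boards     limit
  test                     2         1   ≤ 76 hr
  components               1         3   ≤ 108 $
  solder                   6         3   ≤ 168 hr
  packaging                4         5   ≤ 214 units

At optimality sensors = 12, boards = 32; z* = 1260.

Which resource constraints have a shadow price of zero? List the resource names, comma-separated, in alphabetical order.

packaging, test

test: 56/76 (slack 20)
components: 108/108 (binding)
solder: 168/168 (binding)
packaging: 208/214 (slack 6)
By complementary slackness, a constraint with positive slack has shadow price 0 → packaging, test.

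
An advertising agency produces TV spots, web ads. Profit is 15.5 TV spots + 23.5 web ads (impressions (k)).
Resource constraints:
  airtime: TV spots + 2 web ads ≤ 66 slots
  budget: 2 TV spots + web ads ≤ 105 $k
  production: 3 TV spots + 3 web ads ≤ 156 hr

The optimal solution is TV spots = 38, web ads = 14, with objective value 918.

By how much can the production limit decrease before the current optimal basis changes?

57

Binding constraints: airtime, production. The basis is B = [[1,2],[3,3]] with det -3.
Per unit decrease in production, x* moves by d = (-0.6667, 0.3333).
The basis stays optimal until TV spots reaches 0; allowable decrease = 57 hr.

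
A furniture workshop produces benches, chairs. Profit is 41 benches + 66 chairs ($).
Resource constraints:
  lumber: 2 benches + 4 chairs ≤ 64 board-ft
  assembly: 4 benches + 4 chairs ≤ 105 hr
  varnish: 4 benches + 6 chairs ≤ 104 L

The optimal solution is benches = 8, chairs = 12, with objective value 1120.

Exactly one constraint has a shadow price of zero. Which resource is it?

lumber: 64/64 (binding)
assembly: 80/105 (slack 25)
varnish: 104/104 (binding)
By complementary slackness, a constraint with positive slack has shadow price 0 → assembly.

assembly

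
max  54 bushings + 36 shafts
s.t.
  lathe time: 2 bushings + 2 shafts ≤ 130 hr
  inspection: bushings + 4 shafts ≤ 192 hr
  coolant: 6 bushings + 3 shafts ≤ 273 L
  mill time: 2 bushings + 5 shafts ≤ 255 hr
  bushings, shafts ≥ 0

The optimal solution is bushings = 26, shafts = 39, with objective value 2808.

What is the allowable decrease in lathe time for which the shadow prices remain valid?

Binding constraints: lathe time, coolant. The basis is B = [[2,2],[6,3]] with det -6.
Per unit decrease in lathe time, x* moves by d = (0.5, -1).
The basis stays optimal until shafts reaches 0; allowable decrease = 39 hr.

39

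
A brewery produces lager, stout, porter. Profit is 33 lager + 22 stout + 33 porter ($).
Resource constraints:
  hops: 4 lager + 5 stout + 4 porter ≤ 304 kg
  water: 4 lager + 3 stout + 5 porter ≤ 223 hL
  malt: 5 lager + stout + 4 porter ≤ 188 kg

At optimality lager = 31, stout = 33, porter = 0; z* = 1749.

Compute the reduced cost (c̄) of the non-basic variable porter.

-6

Check each constraint at x*: hops 289/304 (slack 15); water 223/223 (tight); malt 188/188 (tight).
Since hops is not tight, its dual is 0.
The binding rows give the dual system: 4·y_water + 5·y_malt = 33 and 3·y_water + 1·y_malt = 22.
Solving: y_water = 7, y_malt = 1.
Reduced cost of porter: c₃ − yᵀa₃ = 33 − (7·5 + 1·4) = 33 − 39 = -6.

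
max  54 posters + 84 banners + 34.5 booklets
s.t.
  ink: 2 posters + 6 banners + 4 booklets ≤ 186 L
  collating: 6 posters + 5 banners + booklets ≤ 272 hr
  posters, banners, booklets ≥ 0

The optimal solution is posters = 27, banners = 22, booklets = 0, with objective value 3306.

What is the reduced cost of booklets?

-7.5

At the optimum: ink uses 186 of 186 (binding); collating uses 272 of 272 (binding).
From A_Bᵀ y = c: 2·y_ink + 6·y_collating = 54; 6·y_ink + 5·y_collating = 84.
→ y_ink = 9 and y_collating = 6.
Reduced cost of booklets: c₃ − yᵀa₃ = 34.5 − (9·4 + 6·1) = 34.5 − 42 = -7.5.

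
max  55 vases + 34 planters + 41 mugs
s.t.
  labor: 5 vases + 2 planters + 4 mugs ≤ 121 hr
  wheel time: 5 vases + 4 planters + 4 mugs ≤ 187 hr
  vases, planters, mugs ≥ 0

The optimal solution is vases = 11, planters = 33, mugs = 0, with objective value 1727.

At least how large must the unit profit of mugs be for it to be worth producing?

Both labor and wheel time are binding at x*.
From A_Bᵀ y = c: 5·y_labor + 5·y_wheel time = 55; 2·y_labor + 4·y_wheel time = 34.
This yields shadow prices y_labor = 5, y_wheel time = 6.
mugs enters the basis when its profit ≥ yᵀa₃ = 5·4 + 6·4 = 44.

44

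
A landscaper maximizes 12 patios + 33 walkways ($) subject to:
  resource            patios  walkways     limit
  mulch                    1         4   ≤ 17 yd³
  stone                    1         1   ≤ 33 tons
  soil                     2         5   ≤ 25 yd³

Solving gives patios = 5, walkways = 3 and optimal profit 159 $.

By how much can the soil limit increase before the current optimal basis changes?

9

Binding constraints: mulch, soil. The basis is B = [[1,4],[2,5]] with det -3.
Per unit increase in soil, x* moves by d = (1.3333, -0.3333).
The basis stays optimal until walkways reaches 0; allowable increase = 9 yd³.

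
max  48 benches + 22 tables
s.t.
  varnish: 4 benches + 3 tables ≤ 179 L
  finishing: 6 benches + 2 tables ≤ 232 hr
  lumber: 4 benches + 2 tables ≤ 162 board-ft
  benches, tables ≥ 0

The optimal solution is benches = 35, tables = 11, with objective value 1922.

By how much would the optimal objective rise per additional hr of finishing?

2

At the optimum: varnish uses 173 of 179 (slack = 6); finishing uses 232 of 232 (binding); lumber uses 162 of 162 (binding).
By complementary slackness, y = 0 for the non-binding constraint.
From A_Bᵀ y = c: 6·y_finishing + 4·y_lumber = 48; 2·y_finishing + 2·y_lumber = 22.
→ y_finishing = 2 and y_lumber = 9.
Shadow price of finishing = 2.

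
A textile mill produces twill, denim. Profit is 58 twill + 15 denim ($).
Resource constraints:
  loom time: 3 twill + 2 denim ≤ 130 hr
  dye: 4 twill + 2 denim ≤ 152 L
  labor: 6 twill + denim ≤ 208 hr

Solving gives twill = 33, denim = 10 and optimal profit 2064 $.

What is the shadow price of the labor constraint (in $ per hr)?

At the optimum: loom time uses 119 of 130 (slack = 11); dye uses 152 of 152 (binding); labor uses 208 of 208 (binding).
Since loom time is not tight, its dual is 0.
The binding rows give the dual system: 4·y_dye + 6·y_labor = 58 and 2·y_dye + 1·y_labor = 15.
Solving: y_dye = 4, y_labor = 7.
Shadow price of labor = 7.

7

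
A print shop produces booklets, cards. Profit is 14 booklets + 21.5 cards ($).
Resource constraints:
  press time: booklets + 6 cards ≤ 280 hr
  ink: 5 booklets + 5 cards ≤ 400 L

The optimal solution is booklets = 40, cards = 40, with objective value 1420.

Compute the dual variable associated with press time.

1.5

Check each constraint at x*: press time 280/280 (tight); ink 400/400 (tight).
From A_Bᵀ y = c: 1·y_press time + 5·y_ink = 14; 6·y_press time + 5·y_ink = 21.5.
Solving: y_press time = 1.5, y_ink = 2.5.
Shadow price of press time = 1.5.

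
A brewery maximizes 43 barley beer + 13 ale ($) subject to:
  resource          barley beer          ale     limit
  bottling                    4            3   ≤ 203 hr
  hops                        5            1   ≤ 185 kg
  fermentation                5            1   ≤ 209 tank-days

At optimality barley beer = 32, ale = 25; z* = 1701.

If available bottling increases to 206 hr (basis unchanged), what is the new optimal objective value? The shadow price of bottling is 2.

1707

Δb = 3, so new z* = 1701 + (2)·(3) = 1701 + 6 = 1707.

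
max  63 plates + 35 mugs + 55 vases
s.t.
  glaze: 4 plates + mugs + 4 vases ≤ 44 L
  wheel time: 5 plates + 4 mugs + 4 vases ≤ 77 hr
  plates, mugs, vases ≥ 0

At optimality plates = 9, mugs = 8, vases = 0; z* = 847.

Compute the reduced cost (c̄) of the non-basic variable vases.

Both glaze and wheel time are binding at x*.
The binding rows give the dual system: 4·y_glaze + 5·y_wheel time = 63 and 1·y_glaze + 4·y_wheel time = 35.
Solving: y_glaze = 7, y_wheel time = 7.
Reduced cost of vases: c₃ − yᵀa₃ = 55 − (7·4 + 7·4) = 55 − 56 = -1.

-1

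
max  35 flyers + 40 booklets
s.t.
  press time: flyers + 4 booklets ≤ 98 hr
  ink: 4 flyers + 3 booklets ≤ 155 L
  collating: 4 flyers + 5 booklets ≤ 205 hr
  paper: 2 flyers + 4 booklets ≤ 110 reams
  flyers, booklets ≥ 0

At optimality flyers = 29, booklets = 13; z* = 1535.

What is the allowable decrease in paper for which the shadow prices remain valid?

32.5

Binding constraints: ink, paper. The basis is B = [[4,3],[2,4]] with det 10.
Per unit decrease in paper, x* moves by d = (0.3, -0.4).
The basis stays optimal until booklets reaches 0; allowable decrease = 32.5 reams.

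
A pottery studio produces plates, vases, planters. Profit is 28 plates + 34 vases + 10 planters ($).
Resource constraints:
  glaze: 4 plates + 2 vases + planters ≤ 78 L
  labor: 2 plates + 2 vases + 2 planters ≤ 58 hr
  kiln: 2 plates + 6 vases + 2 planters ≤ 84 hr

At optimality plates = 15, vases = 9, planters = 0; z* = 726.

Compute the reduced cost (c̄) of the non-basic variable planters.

-3

Binding: glaze and kiln. Non-binding: labor (10 unused).
Slack constraints have shadow price 0 (complementary slackness).
Dual feasibility on the basic columns requires 4·y_glaze + 2·y_kiln = 28, 2·y_glaze + 6·y_kiln = 34.
This yields shadow prices y_glaze = 5, y_kiln = 4.
Reduced cost of planters: c₃ − yᵀa₃ = 10 − (5·1 + 4·2) = 10 − 13 = -3.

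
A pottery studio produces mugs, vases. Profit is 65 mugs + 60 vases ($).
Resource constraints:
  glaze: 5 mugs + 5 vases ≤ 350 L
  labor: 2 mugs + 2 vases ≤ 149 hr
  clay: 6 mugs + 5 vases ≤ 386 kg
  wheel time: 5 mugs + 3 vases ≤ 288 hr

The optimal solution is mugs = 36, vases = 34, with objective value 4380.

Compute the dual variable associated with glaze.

At the optimum: glaze uses 350 of 350 (binding); labor uses 140 of 149 (slack = 9); clay uses 386 of 386 (binding); wheel time uses 282 of 288 (slack = 6).
Since labor, wheel time are not tight, their duals are 0.
Dual feasibility on the basic columns requires 5·y_glaze + 6·y_clay = 65, 5·y_glaze + 5·y_clay = 60.
This yields shadow prices y_glaze = 7, y_clay = 5.
Shadow price of glaze = 7.

7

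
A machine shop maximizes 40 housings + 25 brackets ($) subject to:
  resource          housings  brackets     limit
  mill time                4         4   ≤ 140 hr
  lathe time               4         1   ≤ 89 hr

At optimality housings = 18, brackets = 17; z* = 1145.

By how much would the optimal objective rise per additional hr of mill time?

5

Check each constraint at x*: mill time 140/140 (tight); lathe time 89/89 (tight).
The binding rows give the dual system: 4·y_mill time + 4·y_lathe time = 40 and 4·y_mill time + 1·y_lathe time = 25.
This yields shadow prices y_mill time = 5, y_lathe time = 5.
Shadow price of mill time = 5.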